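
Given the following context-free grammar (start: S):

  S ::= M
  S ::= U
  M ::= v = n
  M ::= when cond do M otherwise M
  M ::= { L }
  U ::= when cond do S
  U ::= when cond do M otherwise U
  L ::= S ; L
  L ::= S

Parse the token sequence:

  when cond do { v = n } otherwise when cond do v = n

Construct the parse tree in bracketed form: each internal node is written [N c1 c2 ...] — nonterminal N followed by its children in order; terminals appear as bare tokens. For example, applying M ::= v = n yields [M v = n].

[S [U when cond do [M { [L [S [M v = n]]] }] otherwise [U when cond do [S [M v = n]]]]]

S
U
when cond do M otherwise U
when cond do { L } otherwise U
when cond do { S } otherwise U
when cond do { M } otherwise U
when cond do { v = n } otherwise U
when cond do { v = n } otherwise when cond do S
when cond do { v = n } otherwise when cond do M
when cond do { v = n } otherwise when cond do v = n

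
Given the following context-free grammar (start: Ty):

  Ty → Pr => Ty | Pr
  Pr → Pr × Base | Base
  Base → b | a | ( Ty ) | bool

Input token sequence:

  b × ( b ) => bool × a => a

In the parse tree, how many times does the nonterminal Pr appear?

6

[Ty [Pr [Pr [Base b]] × [Base ( [Ty [Pr [Base b]]] )]] => [Ty [Pr [Pr [Base bool]] × [Base a]] => [Ty [Pr [Base a]]]]]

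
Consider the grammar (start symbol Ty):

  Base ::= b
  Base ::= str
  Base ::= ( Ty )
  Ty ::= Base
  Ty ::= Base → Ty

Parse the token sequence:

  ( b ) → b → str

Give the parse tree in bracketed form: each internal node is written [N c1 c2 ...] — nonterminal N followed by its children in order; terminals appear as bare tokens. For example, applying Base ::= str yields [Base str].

[Ty [Base ( [Ty [Base b]] )] → [Ty [Base b] → [Ty [Base str]]]]

Ty
Base → Ty
( Ty ) → Ty
( Base ) → Ty
( b ) → Ty
( b ) → Base → Ty
( b ) → b → Ty
( b ) → b → Base
( b ) → b → str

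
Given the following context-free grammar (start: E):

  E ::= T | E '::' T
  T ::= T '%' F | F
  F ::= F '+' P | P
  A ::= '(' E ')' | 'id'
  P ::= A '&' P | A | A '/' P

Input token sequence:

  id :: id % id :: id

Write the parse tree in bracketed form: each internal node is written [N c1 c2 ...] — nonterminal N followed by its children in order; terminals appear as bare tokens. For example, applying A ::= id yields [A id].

E
E :: T
E :: T :: T
T :: T :: T
F :: T :: T
P :: T :: T
A :: T :: T
id :: T :: T
id :: T % F :: T
id :: F % F :: T
id :: P % F :: T
id :: A % F :: T
id :: id % F :: T
id :: id % P :: T
id :: id % A :: T
id :: id % id :: T
id :: id % id :: F
id :: id % id :: P
id :: id % id :: A
id :: id % id :: id

[E [E [E [T [F [P [A id]]]]] :: [T [T [F [P [A id]]]] % [F [P [A id]]]]] :: [T [F [P [A id]]]]]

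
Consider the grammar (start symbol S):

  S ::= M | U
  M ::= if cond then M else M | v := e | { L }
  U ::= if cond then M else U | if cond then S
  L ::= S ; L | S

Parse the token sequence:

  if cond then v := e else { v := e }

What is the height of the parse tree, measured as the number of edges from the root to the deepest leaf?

6

[S [M if cond then [M v := e] else [M { [L [S [M v := e]]] }]]]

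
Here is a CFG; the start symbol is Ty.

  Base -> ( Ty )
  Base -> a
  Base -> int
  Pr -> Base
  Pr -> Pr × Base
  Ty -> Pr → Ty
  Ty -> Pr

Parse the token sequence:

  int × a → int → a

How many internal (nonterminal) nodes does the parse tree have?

[Ty [Pr [Pr [Base int]] × [Base a]] → [Ty [Pr [Base int]] → [Ty [Pr [Base a]]]]]

11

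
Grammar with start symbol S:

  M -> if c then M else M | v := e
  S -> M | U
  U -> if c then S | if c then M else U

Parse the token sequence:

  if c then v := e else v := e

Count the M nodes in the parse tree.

3

[S [M if c then [M v := e] else [M v := e]]]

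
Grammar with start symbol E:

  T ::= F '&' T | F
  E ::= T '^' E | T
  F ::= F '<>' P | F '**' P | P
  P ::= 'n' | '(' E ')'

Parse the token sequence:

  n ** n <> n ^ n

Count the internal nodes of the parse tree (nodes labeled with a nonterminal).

12

[E [T [F [F [F [P n]] ** [P n]] <> [P n]]] ^ [E [T [F [P n]]]]]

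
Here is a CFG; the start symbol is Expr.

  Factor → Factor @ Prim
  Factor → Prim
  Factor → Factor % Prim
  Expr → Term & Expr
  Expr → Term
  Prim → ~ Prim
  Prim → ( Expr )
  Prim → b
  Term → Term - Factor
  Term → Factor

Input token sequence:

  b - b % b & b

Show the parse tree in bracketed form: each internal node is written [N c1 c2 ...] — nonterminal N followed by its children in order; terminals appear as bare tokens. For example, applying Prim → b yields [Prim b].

Expr
Term & Expr
Term - Factor & Expr
Factor - Factor & Expr
Prim - Factor & Expr
b - Factor & Expr
b - Factor % Prim & Expr
b - Prim % Prim & Expr
b - b % Prim & Expr
b - b % b & Expr
b - b % b & Term
b - b % b & Factor
b - b % b & Prim
b - b % b & b

[Expr [Term [Term [Factor [Prim b]]] - [Factor [Factor [Prim b]] % [Prim b]]] & [Expr [Term [Factor [Prim b]]]]]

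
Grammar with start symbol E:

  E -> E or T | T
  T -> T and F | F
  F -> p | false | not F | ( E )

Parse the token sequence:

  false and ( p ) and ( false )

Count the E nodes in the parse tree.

[E [T [T [T [F false]] and [F ( [E [T [F p]]] )]] and [F ( [E [T [F false]]] )]]]

3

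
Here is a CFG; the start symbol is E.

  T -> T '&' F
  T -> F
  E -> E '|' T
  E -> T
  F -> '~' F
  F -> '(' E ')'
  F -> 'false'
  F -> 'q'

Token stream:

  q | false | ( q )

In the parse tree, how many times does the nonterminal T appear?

4

[E [E [E [T [F q]]] | [T [F false]]] | [T [F ( [E [T [F q]]] )]]]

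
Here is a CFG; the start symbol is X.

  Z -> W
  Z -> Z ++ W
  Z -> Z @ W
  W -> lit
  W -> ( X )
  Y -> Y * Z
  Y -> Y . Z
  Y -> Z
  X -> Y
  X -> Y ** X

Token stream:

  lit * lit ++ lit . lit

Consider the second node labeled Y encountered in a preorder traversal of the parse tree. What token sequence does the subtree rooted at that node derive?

[X [Y [Y [Y [Z [W lit]]] * [Z [Z [W lit]] ++ [W lit]]] . [Z [W lit]]]]

lit * lit ++ lit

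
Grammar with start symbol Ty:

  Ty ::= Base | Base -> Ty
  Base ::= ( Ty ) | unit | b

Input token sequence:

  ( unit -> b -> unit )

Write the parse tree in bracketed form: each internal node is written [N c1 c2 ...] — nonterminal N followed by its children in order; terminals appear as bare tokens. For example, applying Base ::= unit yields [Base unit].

Ty
Base
( Ty )
( Base -> Ty )
( unit -> Ty )
( unit -> Base -> Ty )
( unit -> b -> Ty )
( unit -> b -> Base )
( unit -> b -> unit )

[Ty [Base ( [Ty [Base unit] -> [Ty [Base b] -> [Ty [Base unit]]]] )]]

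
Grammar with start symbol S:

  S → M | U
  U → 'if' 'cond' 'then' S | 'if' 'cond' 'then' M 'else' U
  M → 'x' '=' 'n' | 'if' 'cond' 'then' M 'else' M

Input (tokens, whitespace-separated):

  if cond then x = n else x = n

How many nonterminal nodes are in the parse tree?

[S [M if cond then [M x = n] else [M x = n]]]

4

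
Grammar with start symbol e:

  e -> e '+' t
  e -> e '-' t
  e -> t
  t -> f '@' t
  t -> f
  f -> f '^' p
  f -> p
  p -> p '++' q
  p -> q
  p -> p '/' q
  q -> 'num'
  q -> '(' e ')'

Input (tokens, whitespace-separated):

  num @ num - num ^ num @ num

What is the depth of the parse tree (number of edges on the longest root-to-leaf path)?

7

[e [e [t [f [p [q num]]] @ [t [f [p [q num]]]]]] - [t [f [f [p [q num]]] ^ [p [q num]]] @ [t [f [p [q num]]]]]]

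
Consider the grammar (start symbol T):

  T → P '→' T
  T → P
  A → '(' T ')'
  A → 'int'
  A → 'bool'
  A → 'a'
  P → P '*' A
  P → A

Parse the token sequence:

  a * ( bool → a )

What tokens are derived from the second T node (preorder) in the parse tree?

[T [P [P [A a]] * [A ( [T [P [A bool]] → [T [P [A a]]]] )]]]

bool → a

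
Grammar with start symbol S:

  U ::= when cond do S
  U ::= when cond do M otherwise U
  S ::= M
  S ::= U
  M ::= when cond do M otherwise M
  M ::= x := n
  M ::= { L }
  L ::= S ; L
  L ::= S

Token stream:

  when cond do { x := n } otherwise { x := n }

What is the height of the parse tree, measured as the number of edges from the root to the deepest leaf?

6

[S [M when cond do [M { [L [S [M x := n]]] }] otherwise [M { [L [S [M x := n]]] }]]]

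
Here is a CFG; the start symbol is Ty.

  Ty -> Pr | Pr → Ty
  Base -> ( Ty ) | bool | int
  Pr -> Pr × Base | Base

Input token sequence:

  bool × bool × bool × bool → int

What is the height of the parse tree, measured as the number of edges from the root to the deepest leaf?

6

[Ty [Pr [Pr [Pr [Pr [Base bool]] × [Base bool]] × [Base bool]] × [Base bool]] → [Ty [Pr [Base int]]]]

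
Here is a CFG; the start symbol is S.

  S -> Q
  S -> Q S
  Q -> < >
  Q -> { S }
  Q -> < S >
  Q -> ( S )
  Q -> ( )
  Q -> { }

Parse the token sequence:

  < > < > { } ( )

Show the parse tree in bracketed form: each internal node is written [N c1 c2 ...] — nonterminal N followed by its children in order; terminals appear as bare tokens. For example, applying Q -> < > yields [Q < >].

[S [Q < >] [S [Q < >] [S [Q { }] [S [Q ( )]]]]]

S
Q S
< > S
< > Q S
< > < > S
< > < > Q S
< > < > { } S
< > < > { } Q
< > < > { } ( )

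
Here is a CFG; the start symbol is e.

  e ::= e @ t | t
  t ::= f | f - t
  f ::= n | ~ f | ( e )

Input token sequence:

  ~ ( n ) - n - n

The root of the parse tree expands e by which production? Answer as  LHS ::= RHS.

[e [t [f ~ [f ( [e [t [f n]]] )]] - [t [f n] - [t [f n]]]]]

e ::= t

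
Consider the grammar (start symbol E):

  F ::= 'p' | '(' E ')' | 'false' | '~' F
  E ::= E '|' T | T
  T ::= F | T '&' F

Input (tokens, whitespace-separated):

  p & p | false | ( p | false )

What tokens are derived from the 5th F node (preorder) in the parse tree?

[E [E [E [T [T [F p]] & [F p]]] | [T [F false]]] | [T [F ( [E [E [T [F p]]] | [T [F false]]] )]]]

p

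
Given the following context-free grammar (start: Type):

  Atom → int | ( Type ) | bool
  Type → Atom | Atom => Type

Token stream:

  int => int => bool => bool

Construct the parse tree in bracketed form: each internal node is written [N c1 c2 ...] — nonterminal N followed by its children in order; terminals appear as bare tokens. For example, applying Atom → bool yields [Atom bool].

[Type [Atom int] => [Type [Atom int] => [Type [Atom bool] => [Type [Atom bool]]]]]

Type
Atom => Type
int => Type
int => Atom => Type
int => int => Type
int => int => Atom => Type
int => int => bool => Type
int => int => bool => Atom
int => int => bool => bool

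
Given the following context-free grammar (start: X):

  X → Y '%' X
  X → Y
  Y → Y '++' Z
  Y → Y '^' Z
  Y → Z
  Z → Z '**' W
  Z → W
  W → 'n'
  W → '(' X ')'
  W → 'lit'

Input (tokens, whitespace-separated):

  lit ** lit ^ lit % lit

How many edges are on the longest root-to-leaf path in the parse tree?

[X [Y [Y [Z [Z [W lit]] ** [W lit]]] ^ [Z [W lit]]] % [X [Y [Z [W lit]]]]]

6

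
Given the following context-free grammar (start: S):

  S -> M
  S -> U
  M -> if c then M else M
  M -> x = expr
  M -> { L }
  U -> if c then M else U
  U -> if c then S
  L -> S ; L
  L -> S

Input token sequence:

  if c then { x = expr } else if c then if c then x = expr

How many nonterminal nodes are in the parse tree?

11

[S [U if c then [M { [L [S [M x = expr]]] }] else [U if c then [S [U if c then [S [M x = expr]]]]]]]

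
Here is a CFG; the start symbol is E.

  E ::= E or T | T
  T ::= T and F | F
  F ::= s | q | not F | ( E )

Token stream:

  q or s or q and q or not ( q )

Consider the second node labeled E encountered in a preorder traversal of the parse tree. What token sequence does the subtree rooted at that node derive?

[E [E [E [E [T [F q]]] or [T [F s]]] or [T [T [F q]] and [F q]]] or [T [F not [F ( [E [T [F q]]] )]]]]

q or s or q and q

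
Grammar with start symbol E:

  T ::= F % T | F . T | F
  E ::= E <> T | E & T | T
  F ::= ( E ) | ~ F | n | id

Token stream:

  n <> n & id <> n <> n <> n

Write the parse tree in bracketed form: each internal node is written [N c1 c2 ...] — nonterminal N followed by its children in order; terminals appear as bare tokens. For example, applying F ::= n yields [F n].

[E [E [E [E [E [E [T [F n]]] <> [T [F n]]] & [T [F id]]] <> [T [F n]]] <> [T [F n]]] <> [T [F n]]]

E
E <> T
E <> T <> T
E <> T <> T <> T
E & T <> T <> T <> T
E <> T & T <> T <> T <> T
T <> T & T <> T <> T <> T
F <> T & T <> T <> T <> T
n <> T & T <> T <> T <> T
n <> F & T <> T <> T <> T
n <> n & T <> T <> T <> T
n <> n & F <> T <> T <> T
n <> n & id <> T <> T <> T
n <> n & id <> F <> T <> T
n <> n & id <> n <> T <> T
n <> n & id <> n <> F <> T
n <> n & id <> n <> n <> T
n <> n & id <> n <> n <> F
n <> n & id <> n <> n <> n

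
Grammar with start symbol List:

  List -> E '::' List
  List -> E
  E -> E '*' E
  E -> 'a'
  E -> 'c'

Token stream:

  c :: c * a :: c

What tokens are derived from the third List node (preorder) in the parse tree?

[List [E c] :: [List [E [E c] * [E a]] :: [List [E c]]]]

c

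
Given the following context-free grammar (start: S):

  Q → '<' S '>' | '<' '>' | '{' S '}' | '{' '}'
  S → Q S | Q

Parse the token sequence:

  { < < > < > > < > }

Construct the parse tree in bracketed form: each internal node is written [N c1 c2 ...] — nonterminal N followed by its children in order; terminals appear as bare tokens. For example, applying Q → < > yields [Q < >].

[S [Q { [S [Q < [S [Q < >] [S [Q < >]]] >] [S [Q < >]]] }]]

S
Q
{ S }
{ Q S }
{ < S > S }
{ < Q S > S }
{ < < > S > S }
{ < < > Q > S }
{ < < > < > > S }
{ < < > < > > Q }
{ < < > < > > < > }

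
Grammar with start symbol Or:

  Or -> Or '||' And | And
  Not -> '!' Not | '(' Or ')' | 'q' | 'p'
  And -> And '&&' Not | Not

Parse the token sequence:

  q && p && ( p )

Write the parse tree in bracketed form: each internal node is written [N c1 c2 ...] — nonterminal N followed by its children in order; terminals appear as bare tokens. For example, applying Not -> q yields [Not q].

Or
And
And && Not
And && Not && Not
Not && Not && Not
q && Not && Not
q && p && Not
q && p && ( Or )
q && p && ( And )
q && p && ( Not )
q && p && ( p )

[Or [And [And [And [Not q]] && [Not p]] && [Not ( [Or [And [Not p]]] )]]]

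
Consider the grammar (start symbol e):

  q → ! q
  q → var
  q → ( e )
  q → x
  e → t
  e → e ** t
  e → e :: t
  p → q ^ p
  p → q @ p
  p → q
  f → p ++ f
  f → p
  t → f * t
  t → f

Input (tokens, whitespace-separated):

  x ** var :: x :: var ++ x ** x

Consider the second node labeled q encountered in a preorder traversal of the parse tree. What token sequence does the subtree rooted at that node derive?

[e [e [e [e [e [t [f [p [q x]]]]] ** [t [f [p [q var]]]]] :: [t [f [p [q x]]]]] :: [t [f [p [q var]] ++ [f [p [q x]]]]]] ** [t [f [p [q x]]]]]

var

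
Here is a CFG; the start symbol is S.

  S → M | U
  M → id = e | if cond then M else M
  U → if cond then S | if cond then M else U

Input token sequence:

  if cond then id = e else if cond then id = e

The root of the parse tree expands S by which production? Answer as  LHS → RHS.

[S [U if cond then [M id = e] else [U if cond then [S [M id = e]]]]]

S → U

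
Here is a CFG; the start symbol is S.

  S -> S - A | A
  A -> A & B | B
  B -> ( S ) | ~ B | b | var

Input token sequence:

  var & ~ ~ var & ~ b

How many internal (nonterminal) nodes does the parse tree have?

10

[S [A [A [A [B var]] & [B ~ [B ~ [B var]]]] & [B ~ [B b]]]]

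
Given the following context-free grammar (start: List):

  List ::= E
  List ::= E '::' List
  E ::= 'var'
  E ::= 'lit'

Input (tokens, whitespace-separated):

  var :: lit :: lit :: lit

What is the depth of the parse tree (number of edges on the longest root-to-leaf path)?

5

[List [E var] :: [List [E lit] :: [List [E lit] :: [List [E lit]]]]]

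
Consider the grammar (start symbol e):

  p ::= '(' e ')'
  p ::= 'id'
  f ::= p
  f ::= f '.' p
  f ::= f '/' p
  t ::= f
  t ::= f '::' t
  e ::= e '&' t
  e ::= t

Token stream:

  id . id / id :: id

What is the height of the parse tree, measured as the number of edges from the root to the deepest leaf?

6

[e [t [f [f [f [p id]] . [p id]] / [p id]] :: [t [f [p id]]]]]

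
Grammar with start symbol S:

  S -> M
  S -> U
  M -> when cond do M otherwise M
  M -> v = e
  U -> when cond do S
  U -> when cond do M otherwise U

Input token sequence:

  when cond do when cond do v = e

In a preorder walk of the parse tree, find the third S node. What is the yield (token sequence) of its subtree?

[S [U when cond do [S [U when cond do [S [M v = e]]]]]]

v = e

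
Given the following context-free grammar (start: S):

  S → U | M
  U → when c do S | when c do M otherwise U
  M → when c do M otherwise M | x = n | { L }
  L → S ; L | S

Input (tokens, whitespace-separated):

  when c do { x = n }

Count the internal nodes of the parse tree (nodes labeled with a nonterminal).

[S [U when c do [S [M { [L [S [M x = n]]] }]]]]

7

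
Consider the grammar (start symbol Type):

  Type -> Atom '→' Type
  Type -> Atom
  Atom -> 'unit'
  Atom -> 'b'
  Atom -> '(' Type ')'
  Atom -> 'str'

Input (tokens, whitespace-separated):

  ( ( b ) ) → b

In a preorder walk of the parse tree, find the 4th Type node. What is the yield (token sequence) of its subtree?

[Type [Atom ( [Type [Atom ( [Type [Atom b]] )]] )] → [Type [Atom b]]]

b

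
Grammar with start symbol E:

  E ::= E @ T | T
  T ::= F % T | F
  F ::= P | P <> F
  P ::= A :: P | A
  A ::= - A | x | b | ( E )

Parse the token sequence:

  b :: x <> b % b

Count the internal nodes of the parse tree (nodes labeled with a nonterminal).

[E [T [F [P [A b] :: [P [A x]]] <> [F [P [A b]]]] % [T [F [P [A b]]]]]]

14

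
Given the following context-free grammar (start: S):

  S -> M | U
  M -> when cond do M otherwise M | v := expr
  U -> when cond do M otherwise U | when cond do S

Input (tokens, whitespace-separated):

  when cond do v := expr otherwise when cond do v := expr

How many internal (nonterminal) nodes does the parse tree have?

6

[S [U when cond do [M v := expr] otherwise [U when cond do [S [M v := expr]]]]]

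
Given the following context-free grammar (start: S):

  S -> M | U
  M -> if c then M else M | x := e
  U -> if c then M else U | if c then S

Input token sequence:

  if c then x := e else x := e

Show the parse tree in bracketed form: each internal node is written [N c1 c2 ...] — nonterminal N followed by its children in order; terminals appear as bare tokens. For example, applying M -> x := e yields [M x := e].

S
M
if c then M else M
if c then x := e else M
if c then x := e else x := e

[S [M if c then [M x := e] else [M x := e]]]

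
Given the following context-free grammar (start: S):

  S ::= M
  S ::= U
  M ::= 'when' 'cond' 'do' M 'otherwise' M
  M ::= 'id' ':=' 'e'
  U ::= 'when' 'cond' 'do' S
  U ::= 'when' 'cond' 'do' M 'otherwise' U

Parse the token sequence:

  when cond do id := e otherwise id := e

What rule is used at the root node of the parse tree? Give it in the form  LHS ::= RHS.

[S [M when cond do [M id := e] otherwise [M id := e]]]

S ::= M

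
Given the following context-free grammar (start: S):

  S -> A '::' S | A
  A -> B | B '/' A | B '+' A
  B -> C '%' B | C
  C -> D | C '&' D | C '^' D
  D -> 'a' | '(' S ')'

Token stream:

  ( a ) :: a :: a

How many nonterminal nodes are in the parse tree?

[S [A [B [C [D ( [S [A [B [C [D a]]]]] )]]]] :: [S [A [B [C [D a]]]] :: [S [A [B [C [D a]]]]]]]

20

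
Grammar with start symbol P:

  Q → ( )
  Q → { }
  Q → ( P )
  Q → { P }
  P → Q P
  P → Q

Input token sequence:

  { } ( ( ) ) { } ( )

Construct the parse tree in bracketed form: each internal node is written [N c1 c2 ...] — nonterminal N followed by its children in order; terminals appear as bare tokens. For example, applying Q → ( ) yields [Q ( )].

[P [Q { }] [P [Q ( [P [Q ( )]] )] [P [Q { }] [P [Q ( )]]]]]

P
Q P
{ } P
{ } Q P
{ } ( P ) P
{ } ( Q ) P
{ } ( ( ) ) P
{ } ( ( ) ) Q P
{ } ( ( ) ) { } P
{ } ( ( ) ) { } Q
{ } ( ( ) ) { } ( )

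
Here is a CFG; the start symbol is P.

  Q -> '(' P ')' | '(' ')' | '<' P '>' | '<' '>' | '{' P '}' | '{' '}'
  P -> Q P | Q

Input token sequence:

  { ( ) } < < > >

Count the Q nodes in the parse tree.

4

[P [Q { [P [Q ( )]] }] [P [Q < [P [Q < >]] >]]]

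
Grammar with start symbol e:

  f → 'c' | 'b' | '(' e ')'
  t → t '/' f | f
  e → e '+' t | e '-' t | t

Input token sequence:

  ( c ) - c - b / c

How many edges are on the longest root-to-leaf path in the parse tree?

8

[e [e [e [t [f ( [e [t [f c]]] )]]] - [t [f c]]] - [t [t [f b]] / [f c]]]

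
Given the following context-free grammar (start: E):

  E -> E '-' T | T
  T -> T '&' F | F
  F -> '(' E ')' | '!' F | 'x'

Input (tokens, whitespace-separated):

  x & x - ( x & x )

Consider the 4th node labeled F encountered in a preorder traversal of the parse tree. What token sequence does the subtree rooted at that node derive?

x

[E [E [T [T [F x]] & [F x]]] - [T [F ( [E [T [T [F x]] & [F x]]] )]]]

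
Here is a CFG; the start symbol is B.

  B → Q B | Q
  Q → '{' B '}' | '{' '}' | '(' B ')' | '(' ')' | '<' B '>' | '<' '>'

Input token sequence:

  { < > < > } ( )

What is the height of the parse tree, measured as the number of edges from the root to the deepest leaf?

[B [Q { [B [Q < >] [B [Q < >]]] }] [B [Q ( )]]]

5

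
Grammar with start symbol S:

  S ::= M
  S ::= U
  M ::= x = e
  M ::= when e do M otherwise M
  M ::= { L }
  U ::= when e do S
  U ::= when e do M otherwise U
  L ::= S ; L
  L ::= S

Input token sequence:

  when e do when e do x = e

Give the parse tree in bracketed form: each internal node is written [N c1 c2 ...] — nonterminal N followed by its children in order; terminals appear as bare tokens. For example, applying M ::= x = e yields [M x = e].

[S [U when e do [S [U when e do [S [M x = e]]]]]]

S
U
when e do S
when e do U
when e do when e do S
when e do when e do M
when e do when e do x = e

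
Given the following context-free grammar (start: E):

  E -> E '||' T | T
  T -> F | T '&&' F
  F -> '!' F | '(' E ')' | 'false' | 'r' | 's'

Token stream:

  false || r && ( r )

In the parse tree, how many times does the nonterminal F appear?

[E [E [T [F false]]] || [T [T [F r]] && [F ( [E [T [F r]]] )]]]

4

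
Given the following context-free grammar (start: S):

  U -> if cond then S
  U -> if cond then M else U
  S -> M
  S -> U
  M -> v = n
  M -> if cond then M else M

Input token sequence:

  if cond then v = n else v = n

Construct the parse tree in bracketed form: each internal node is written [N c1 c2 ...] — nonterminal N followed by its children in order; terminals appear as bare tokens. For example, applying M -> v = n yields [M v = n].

[S [M if cond then [M v = n] else [M v = n]]]

S
M
if cond then M else M
if cond then v = n else M
if cond then v = n else v = n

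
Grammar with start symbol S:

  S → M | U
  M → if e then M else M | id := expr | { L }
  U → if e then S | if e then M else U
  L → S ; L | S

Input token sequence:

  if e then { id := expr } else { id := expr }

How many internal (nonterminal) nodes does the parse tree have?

10

[S [M if e then [M { [L [S [M id := expr]]] }] else [M { [L [S [M id := expr]]] }]]]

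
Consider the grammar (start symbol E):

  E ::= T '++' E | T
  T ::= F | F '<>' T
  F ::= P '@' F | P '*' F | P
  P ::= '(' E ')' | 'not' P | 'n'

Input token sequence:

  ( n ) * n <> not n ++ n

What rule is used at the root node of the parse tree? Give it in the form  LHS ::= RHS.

E ::= T '++' E

[E [T [F [P ( [E [T [F [P n]]]] )] * [F [P n]]] <> [T [F [P not [P n]]]]] ++ [E [T [F [P n]]]]]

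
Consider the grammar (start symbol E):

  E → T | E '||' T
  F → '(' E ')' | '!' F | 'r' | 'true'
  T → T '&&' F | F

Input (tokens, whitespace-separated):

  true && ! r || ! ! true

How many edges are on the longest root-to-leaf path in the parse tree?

[E [E [T [T [F true]] && [F ! [F r]]]] || [T [F ! [F ! [F true]]]]]

5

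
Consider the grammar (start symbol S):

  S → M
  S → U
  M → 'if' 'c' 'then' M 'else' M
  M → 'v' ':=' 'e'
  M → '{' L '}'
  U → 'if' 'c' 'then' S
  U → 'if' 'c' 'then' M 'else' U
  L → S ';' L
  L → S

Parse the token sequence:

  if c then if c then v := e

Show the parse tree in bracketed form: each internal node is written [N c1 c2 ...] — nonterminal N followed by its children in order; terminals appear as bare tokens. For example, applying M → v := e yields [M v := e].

[S [U if c then [S [U if c then [S [M v := e]]]]]]

S
U
if c then S
if c then U
if c then if c then S
if c then if c then M
if c then if c then v := e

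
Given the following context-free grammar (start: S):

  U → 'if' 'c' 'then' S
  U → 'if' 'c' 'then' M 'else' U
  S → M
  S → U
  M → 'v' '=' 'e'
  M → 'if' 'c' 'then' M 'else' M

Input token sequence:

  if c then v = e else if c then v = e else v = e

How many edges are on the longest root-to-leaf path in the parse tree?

[S [M if c then [M v = e] else [M if c then [M v = e] else [M v = e]]]]

4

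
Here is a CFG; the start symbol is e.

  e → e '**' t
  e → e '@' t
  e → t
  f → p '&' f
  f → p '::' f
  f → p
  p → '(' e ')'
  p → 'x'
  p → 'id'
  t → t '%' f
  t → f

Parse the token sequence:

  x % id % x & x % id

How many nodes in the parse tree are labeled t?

4

[e [t [t [t [t [f [p x]]] % [f [p id]]] % [f [p x] & [f [p x]]]] % [f [p id]]]]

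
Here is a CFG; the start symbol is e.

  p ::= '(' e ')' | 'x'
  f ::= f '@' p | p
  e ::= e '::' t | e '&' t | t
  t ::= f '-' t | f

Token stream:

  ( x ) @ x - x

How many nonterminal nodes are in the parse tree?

13

[e [t [f [f [p ( [e [t [f [p x]]]] )]] @ [p x]] - [t [f [p x]]]]]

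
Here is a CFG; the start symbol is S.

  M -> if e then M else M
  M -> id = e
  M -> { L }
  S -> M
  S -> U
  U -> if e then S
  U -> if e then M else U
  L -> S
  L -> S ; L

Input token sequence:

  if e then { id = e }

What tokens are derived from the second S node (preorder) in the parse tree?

[S [U if e then [S [M { [L [S [M id = e]]] }]]]]

{ id = e }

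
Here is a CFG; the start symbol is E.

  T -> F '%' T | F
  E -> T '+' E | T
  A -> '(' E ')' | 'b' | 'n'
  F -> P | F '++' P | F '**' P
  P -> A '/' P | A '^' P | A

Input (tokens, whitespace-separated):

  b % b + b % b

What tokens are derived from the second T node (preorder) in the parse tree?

[E [T [F [P [A b]]] % [T [F [P [A b]]]]] + [E [T [F [P [A b]]] % [T [F [P [A b]]]]]]]

b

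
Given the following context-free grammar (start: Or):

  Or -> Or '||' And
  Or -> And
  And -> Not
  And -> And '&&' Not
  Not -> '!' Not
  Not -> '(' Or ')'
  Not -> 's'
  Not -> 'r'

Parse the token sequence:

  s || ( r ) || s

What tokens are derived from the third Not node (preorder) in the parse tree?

[Or [Or [Or [And [Not s]]] || [And [Not ( [Or [And [Not r]]] )]]] || [And [Not s]]]

r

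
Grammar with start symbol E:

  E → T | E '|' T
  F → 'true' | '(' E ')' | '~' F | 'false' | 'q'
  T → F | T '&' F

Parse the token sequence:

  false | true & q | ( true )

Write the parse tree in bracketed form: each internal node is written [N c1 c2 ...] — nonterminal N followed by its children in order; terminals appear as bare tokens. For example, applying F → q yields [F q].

[E [E [E [T [F false]]] | [T [T [F true]] & [F q]]] | [T [F ( [E [T [F true]]] )]]]

E
E | T
E | T | T
T | T | T
F | T | T
false | T | T
false | T & F | T
false | F & F | T
false | true & F | T
false | true & q | T
false | true & q | F
false | true & q | ( E )
false | true & q | ( T )
false | true & q | ( F )
false | true & q | ( true )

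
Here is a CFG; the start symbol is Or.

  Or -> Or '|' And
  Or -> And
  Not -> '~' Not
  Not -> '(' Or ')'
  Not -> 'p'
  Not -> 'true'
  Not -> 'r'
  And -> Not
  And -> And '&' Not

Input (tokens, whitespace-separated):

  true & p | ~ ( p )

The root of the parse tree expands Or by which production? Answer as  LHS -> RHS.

Or -> Or '|' And

[Or [Or [And [And [Not true]] & [Not p]]] | [And [Not ~ [Not ( [Or [And [Not p]]] )]]]]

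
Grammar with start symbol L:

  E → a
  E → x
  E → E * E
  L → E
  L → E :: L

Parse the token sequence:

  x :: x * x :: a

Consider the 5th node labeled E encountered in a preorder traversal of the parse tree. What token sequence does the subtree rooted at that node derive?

a

[L [E x] :: [L [E [E x] * [E x]] :: [L [E a]]]]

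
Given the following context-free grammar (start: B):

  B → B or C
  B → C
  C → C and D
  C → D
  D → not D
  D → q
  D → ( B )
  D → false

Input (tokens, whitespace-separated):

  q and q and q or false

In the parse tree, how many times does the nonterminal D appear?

4

[B [B [C [C [C [D q]] and [D q]] and [D q]]] or [C [D false]]]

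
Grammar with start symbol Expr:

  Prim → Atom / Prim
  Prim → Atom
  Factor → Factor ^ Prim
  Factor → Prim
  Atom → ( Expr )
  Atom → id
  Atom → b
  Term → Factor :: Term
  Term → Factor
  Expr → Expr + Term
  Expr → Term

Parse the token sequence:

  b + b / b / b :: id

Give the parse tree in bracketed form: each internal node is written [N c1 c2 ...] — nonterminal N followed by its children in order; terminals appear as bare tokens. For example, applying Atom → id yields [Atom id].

[Expr [Expr [Term [Factor [Prim [Atom b]]]]] + [Term [Factor [Prim [Atom b] / [Prim [Atom b] / [Prim [Atom b]]]]] :: [Term [Factor [Prim [Atom id]]]]]]

Expr
Expr + Term
Term + Term
Factor + Term
Prim + Term
Atom + Term
b + Term
b + Factor :: Term
b + Prim :: Term
b + Atom / Prim :: Term
b + b / Prim :: Term
b + b / Atom / Prim :: Term
b + b / b / Prim :: Term
b + b / b / Atom :: Term
b + b / b / b :: Term
b + b / b / b :: Factor
b + b / b / b :: Prim
b + b / b / b :: Atom
b + b / b / b :: id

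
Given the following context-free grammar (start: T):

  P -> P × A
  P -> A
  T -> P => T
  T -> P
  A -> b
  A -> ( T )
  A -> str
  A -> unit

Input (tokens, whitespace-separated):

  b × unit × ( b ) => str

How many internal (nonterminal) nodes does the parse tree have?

13

[T [P [P [P [A b]] × [A unit]] × [A ( [T [P [A b]]] )]] => [T [P [A str]]]]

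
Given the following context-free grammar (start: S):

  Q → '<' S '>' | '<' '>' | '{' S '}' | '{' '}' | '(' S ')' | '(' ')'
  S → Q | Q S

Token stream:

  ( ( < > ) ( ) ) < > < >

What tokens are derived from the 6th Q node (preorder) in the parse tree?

< >

[S [Q ( [S [Q ( [S [Q < >]] )] [S [Q ( )]]] )] [S [Q < >] [S [Q < >]]]]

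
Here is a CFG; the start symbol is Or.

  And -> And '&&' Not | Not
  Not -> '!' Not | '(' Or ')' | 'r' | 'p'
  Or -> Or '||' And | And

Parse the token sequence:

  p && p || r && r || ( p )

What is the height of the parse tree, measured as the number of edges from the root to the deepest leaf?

6

[Or [Or [Or [And [And [Not p]] && [Not p]]] || [And [And [Not r]] && [Not r]]] || [And [Not ( [Or [And [Not p]]] )]]]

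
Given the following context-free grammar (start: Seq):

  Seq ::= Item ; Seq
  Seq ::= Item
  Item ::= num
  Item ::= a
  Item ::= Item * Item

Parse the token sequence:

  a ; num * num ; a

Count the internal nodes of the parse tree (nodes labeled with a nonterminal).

8

[Seq [Item a] ; [Seq [Item [Item num] * [Item num]] ; [Seq [Item a]]]]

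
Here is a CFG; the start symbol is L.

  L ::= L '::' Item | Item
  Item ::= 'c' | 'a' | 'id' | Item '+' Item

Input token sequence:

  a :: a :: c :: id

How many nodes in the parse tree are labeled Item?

4

[L [L [L [L [Item a]] :: [Item a]] :: [Item c]] :: [Item id]]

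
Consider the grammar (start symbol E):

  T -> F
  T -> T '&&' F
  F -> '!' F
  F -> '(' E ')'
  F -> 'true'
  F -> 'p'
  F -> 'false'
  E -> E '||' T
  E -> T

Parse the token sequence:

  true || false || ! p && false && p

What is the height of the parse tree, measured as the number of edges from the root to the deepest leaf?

[E [E [E [T [F true]]] || [T [F false]]] || [T [T [T [F ! [F p]]] && [F false]] && [F p]]]

6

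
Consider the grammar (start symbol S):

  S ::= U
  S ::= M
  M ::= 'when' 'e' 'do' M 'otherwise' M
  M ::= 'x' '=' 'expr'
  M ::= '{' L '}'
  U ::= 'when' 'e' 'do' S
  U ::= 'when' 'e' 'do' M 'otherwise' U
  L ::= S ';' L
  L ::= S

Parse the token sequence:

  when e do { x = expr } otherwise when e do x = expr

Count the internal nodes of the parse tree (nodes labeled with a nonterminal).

9

[S [U when e do [M { [L [S [M x = expr]]] }] otherwise [U when e do [S [M x = expr]]]]]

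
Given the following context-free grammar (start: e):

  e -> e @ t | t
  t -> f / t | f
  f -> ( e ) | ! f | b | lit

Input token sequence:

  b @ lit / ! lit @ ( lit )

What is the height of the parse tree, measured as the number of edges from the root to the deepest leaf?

6

[e [e [e [t [f b]]] @ [t [f lit] / [t [f ! [f lit]]]]] @ [t [f ( [e [t [f lit]]] )]]]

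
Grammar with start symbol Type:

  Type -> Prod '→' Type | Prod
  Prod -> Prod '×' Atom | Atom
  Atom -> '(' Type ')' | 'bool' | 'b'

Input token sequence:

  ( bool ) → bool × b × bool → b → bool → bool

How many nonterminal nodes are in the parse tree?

[Type [Prod [Atom ( [Type [Prod [Atom bool]]] )]] → [Type [Prod [Prod [Prod [Atom bool]] × [Atom b]] × [Atom bool]] → [Type [Prod [Atom b]] → [Type [Prod [Atom bool]] → [Type [Prod [Atom bool]]]]]]]

22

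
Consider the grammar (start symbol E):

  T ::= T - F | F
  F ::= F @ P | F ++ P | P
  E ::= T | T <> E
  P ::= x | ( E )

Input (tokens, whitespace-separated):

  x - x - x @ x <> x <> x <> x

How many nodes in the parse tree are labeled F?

7

[E [T [T [T [F [P x]]] - [F [P x]]] - [F [F [P x]] @ [P x]]] <> [E [T [F [P x]]] <> [E [T [F [P x]]] <> [E [T [F [P x]]]]]]]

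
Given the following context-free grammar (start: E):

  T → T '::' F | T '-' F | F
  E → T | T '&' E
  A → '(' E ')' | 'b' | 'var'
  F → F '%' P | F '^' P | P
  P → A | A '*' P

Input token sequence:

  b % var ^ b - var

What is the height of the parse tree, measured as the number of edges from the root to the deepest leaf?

8

[E [T [T [F [F [F [P [A b]]] % [P [A var]]] ^ [P [A b]]]] - [F [P [A var]]]]]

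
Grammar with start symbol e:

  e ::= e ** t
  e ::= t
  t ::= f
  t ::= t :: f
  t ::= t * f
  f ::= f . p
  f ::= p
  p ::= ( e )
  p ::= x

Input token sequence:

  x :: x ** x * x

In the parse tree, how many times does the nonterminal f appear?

4

[e [e [t [t [f [p x]]] :: [f [p x]]]] ** [t [t [f [p x]]] * [f [p x]]]]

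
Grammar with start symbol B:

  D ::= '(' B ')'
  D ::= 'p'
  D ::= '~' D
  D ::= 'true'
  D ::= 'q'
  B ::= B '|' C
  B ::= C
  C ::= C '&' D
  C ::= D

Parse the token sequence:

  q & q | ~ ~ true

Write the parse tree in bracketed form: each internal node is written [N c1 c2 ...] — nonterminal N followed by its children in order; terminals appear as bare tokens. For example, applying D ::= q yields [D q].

[B [B [C [C [D q]] & [D q]]] | [C [D ~ [D ~ [D true]]]]]

B
B | C
C | C
C & D | C
D & D | C
q & D | C
q & q | C
q & q | D
q & q | ~ D
q & q | ~ ~ D
q & q | ~ ~ true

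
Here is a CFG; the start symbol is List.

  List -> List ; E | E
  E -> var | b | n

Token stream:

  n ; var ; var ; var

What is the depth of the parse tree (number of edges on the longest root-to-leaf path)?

5

[List [List [List [List [E n]] ; [E var]] ; [E var]] ; [E var]]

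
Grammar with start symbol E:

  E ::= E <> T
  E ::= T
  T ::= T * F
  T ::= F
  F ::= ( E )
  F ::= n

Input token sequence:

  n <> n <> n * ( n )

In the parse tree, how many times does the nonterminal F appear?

[E [E [E [T [F n]]] <> [T [F n]]] <> [T [T [F n]] * [F ( [E [T [F n]]] )]]]

5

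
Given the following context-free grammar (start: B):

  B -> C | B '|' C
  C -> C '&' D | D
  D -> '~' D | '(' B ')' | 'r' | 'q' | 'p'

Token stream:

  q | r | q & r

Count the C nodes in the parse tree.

4

[B [B [B [C [D q]]] | [C [D r]]] | [C [C [D q]] & [D r]]]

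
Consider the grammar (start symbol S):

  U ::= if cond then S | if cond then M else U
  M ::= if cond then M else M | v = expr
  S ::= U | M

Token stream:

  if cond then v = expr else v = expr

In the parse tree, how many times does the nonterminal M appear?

3

[S [M if cond then [M v = expr] else [M v = expr]]]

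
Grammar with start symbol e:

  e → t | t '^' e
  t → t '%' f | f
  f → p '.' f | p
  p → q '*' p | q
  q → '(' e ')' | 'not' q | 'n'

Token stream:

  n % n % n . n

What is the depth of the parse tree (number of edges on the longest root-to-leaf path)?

7

[e [t [t [t [f [p [q n]]]] % [f [p [q n]]]] % [f [p [q n]] . [f [p [q n]]]]]]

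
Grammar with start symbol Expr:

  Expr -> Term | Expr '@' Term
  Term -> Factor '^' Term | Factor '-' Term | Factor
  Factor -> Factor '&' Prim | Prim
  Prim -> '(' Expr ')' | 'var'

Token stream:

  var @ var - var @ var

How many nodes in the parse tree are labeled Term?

4

[Expr [Expr [Expr [Term [Factor [Prim var]]]] @ [Term [Factor [Prim var]] - [Term [Factor [Prim var]]]]] @ [Term [Factor [Prim var]]]]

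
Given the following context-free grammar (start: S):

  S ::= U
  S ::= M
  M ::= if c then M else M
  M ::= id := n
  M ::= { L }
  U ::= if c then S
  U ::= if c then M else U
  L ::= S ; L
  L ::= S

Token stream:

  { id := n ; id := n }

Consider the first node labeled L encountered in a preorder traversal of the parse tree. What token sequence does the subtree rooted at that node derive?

[S [M { [L [S [M id := n]] ; [L [S [M id := n]]]] }]]

id := n ; id := n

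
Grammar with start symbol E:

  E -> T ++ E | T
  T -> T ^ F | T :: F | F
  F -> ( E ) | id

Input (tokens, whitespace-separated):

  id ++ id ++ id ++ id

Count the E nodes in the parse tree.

4

[E [T [F id]] ++ [E [T [F id]] ++ [E [T [F id]] ++ [E [T [F id]]]]]]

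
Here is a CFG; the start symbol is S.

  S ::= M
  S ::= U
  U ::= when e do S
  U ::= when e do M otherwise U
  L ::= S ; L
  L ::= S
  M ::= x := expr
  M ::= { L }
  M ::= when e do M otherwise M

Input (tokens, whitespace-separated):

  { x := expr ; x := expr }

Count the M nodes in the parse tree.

[S [M { [L [S [M x := expr]] ; [L [S [M x := expr]]]] }]]

3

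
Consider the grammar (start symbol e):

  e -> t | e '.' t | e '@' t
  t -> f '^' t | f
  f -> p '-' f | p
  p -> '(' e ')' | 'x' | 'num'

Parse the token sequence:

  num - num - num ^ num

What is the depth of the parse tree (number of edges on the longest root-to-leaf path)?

6

[e [t [f [p num] - [f [p num] - [f [p num]]]] ^ [t [f [p num]]]]]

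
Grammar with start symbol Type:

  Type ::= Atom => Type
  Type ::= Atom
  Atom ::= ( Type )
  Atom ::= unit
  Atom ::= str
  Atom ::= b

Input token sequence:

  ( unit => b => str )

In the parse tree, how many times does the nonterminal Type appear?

4

[Type [Atom ( [Type [Atom unit] => [Type [Atom b] => [Type [Atom str]]]] )]]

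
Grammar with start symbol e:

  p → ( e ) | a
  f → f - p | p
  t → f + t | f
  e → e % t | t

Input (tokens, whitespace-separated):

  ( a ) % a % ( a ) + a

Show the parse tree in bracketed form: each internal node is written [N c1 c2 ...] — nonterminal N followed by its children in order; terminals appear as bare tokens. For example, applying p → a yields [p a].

[e [e [e [t [f [p ( [e [t [f [p a]]]] )]]]] % [t [f [p a]]]] % [t [f [p ( [e [t [f [p a]]]] )]] + [t [f [p a]]]]]

e
e % t
e % t % t
t % t % t
f % t % t
p % t % t
( e ) % t % t
( t ) % t % t
( f ) % t % t
( p ) % t % t
( a ) % t % t
( a ) % f % t
( a ) % p % t
( a ) % a % t
( a ) % a % f + t
( a ) % a % p + t
( a ) % a % ( e ) + t
( a ) % a % ( t ) + t
( a ) % a % ( f ) + t
( a ) % a % ( p ) + t
( a ) % a % ( a ) + t
( a ) % a % ( a ) + f
( a ) % a % ( a ) + p
( a ) % a % ( a ) + a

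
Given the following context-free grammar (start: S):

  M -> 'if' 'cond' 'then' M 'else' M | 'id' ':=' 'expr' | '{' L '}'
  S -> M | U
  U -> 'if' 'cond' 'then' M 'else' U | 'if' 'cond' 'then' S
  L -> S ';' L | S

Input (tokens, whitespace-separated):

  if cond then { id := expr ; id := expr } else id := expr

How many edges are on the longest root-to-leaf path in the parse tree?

7

[S [M if cond then [M { [L [S [M id := expr]] ; [L [S [M id := expr]]]] }] else [M id := expr]]]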